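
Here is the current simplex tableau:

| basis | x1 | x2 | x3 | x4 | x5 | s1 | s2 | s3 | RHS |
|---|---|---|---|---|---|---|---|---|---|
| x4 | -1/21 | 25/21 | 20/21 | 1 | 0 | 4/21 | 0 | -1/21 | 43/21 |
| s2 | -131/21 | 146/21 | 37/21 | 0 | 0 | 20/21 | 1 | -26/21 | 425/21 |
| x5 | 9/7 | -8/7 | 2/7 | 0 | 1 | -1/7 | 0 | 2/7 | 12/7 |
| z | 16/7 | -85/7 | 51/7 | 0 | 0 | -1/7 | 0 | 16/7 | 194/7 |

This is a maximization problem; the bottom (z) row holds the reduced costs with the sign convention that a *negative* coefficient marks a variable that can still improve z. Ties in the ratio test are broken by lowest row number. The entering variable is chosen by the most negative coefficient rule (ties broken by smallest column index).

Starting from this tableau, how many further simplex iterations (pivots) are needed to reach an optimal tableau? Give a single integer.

pivot: x2 in, x4 out → z = 243/5
No improving column remains; optimal.

1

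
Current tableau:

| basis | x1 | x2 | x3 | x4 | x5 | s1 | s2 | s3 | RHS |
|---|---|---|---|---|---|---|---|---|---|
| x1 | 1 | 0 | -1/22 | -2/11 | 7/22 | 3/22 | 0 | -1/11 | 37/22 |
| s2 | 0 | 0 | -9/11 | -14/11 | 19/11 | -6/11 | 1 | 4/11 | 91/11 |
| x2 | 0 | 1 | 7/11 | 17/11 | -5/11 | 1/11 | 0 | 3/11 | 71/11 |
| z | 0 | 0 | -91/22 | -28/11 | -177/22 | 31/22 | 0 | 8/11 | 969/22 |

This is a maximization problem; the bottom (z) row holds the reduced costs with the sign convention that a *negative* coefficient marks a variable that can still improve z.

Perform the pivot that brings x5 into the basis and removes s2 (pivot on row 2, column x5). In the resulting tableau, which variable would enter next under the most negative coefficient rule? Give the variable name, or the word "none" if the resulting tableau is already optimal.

Pivot element 19/11. New z-row = old z-row − (-177/22)·(row 2/(19/11)).
Updated z-row coefficients: x1: 0, x2: 0, x3: -151/19, x4: -161/19, x5: 0, s1: -43/38, s2: 177/38, s3: 46/19.
The most negative is -161/19 in column x4, so x4 would enter next.

x4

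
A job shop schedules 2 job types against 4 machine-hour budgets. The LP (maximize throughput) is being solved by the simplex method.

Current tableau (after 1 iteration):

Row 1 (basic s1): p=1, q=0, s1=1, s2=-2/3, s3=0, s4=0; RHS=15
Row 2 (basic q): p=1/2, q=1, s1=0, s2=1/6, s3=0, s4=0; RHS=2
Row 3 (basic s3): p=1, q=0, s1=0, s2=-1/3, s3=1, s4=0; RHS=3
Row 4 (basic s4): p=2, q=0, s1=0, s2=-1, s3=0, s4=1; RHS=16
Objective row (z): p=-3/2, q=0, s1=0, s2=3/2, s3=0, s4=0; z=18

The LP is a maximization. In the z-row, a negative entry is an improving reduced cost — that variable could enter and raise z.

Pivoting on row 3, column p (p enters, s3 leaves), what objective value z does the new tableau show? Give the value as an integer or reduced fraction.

Minimum ratio for p: 3/1 = 3.
z changes by −(z-row coeff of p)·ratio = −(-3/2)·3 = 9/2.
New z = 18 + (9/2) = 45/2.

45/2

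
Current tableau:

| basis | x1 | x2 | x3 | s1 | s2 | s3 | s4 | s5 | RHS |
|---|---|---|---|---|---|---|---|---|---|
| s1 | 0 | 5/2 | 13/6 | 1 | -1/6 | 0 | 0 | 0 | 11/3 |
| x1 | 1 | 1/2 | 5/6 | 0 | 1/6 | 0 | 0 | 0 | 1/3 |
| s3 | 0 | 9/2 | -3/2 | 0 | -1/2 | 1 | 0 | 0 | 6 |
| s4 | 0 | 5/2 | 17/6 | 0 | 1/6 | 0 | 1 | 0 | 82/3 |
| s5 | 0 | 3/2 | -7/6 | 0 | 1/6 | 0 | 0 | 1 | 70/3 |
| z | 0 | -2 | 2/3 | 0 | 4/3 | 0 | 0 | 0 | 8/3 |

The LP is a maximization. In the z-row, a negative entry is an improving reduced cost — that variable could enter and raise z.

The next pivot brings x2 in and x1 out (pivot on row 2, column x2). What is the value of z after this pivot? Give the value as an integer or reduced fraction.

Minimum ratio for x2: (1/3)/(1/2) = 2/3.
z changes by −(z-row coeff of x2)·ratio = −(-2)·(2/3) = 4/3.
New z = 8/3 + (4/3) = 4.

4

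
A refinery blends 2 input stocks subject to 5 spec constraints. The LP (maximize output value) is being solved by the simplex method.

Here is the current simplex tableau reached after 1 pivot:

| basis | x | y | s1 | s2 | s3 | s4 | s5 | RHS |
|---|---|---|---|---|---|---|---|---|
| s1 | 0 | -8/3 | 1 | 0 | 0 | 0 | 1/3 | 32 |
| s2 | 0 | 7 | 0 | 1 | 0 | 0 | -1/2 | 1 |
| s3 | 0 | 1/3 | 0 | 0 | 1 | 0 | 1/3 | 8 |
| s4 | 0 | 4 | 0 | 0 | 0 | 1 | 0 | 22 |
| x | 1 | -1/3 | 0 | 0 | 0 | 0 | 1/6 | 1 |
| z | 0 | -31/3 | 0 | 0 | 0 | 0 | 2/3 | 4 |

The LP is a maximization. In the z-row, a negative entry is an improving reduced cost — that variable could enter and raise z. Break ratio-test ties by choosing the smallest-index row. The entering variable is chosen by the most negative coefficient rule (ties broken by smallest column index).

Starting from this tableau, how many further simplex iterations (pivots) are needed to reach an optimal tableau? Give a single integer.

2

pivot: y in, s2 out → z = 115/21
pivot: s5 in, x out → z = 6
No improving column remains; optimal.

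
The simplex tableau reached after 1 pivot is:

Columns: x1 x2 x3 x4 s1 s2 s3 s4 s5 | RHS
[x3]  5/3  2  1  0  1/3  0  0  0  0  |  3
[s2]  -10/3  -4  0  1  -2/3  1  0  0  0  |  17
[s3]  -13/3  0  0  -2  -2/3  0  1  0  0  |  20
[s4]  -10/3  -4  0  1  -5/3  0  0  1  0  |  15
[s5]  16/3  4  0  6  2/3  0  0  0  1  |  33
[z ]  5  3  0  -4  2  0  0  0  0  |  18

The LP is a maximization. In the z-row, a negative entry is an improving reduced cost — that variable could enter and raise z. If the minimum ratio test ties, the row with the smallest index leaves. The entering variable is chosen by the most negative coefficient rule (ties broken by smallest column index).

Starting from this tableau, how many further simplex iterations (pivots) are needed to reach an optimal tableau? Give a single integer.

1

pivot: x4 in, s5 out → z = 40
No improving column remains; optimal.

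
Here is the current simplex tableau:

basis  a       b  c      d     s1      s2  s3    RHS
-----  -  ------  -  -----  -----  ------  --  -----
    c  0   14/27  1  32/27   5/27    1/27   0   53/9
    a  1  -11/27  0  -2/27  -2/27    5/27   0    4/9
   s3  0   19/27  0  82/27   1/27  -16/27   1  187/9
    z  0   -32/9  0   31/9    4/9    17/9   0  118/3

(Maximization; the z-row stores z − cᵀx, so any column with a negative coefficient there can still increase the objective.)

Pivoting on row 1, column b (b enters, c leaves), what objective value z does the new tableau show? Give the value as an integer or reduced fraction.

558/7

Minimum ratio for b: (53/9)/(14/27) = 159/14.
z changes by −(z-row coeff of b)·ratio = −(-32/9)·(159/14) = 848/21.
New z = 118/3 + (848/21) = 558/7.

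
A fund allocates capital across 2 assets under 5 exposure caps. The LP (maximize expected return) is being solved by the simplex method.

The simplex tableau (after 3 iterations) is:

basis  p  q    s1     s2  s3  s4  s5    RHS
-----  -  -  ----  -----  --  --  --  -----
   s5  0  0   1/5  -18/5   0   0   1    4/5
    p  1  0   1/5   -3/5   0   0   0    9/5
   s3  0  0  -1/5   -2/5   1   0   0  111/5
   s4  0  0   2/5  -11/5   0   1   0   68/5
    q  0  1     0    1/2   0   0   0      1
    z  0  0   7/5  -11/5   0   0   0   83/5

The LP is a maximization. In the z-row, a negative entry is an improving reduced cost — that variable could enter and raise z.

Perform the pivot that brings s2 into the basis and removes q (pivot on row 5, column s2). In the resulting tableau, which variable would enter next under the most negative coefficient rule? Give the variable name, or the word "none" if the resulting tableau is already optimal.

Pivot element 1/2. New z-row = old z-row − (-11/5)·(row 5/(1/2)).
Updated z-row coefficients: p: 0, q: 22/5, s1: 7/5, s2: 0, s3: 0, s4: 0, s5: 0.
No coefficient is strictly negative; the tableau after this pivot is optimal.

none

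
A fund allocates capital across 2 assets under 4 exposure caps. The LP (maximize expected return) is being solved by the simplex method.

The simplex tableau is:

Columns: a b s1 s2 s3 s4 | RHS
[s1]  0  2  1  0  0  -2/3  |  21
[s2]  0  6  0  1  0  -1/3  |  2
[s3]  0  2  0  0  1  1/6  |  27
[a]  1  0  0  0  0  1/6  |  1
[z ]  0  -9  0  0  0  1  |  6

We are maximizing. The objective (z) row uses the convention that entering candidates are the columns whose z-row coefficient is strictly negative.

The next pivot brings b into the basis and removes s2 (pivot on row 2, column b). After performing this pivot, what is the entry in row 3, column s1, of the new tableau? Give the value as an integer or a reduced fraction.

Pivot element is row 2, column b: 6.
Normalize row 2: new (row 2, s1) = 0/6 = 0.
row 3 ← row 3 − 2·(new row 2): 0 − 2·0 = 0.

0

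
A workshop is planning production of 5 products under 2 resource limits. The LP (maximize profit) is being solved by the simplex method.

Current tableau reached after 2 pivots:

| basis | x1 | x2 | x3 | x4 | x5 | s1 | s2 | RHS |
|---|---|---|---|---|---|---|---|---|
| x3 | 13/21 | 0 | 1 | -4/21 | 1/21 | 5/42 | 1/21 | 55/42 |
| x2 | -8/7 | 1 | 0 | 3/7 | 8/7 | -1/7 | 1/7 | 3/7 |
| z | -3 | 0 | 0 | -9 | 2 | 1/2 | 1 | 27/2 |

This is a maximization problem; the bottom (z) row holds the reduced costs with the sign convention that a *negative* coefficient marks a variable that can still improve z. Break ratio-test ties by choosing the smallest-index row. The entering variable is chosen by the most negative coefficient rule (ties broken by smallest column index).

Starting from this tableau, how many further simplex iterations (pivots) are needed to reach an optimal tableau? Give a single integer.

2

pivot: x4 in, x2 out → z = 45/2
pivot: x1 in, x3 out → z = 387
No improving column remains; optimal.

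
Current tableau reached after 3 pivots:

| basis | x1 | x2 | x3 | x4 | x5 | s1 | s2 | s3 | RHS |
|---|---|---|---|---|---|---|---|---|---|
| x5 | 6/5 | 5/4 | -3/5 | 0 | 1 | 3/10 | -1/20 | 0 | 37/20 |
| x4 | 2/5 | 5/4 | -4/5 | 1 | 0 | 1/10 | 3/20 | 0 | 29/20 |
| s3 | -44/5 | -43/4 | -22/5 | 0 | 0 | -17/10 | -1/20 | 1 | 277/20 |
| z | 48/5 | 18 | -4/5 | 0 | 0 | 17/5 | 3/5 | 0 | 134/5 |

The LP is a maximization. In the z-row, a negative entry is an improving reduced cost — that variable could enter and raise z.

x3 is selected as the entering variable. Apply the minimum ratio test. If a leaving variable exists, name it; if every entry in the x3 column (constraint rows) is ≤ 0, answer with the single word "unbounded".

x3-column entries: row 1: -3/5, row 2: -4/5, row 3: -22/5. All ≤ 0, so x3 can increase without bound; the LP is unbounded in this direction.

unbounded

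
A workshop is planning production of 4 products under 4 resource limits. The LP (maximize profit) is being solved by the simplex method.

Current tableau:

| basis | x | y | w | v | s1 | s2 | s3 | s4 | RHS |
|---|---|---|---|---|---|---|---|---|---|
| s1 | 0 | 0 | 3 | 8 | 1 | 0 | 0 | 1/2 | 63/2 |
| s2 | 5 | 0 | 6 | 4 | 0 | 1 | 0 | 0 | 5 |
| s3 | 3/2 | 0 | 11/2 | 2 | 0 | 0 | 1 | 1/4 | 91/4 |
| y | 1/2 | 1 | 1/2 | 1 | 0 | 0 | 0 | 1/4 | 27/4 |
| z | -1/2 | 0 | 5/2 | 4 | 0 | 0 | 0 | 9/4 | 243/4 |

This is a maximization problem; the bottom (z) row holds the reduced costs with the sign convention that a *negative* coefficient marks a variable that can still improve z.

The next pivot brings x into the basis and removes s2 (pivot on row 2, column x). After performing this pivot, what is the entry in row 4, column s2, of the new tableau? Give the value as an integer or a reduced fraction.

Pivot element is row 2, column x: 5.
Normalize row 2: new (row 2, s2) = 1/5 = 1/5.
row 4 ← row 4 − (1/2)·(new row 2): 0 − (1/2)·(1/5) = -1/10.

-1/10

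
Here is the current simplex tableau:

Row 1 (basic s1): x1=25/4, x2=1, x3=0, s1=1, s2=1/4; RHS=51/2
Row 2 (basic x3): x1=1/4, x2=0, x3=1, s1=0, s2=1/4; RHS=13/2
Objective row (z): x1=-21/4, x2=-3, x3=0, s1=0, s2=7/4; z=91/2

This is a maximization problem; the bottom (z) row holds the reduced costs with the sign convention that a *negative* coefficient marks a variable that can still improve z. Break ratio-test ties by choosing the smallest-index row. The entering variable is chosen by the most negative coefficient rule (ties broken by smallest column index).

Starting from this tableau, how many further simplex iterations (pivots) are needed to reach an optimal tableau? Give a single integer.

2

pivot: x1 in, s1 out → z = 1673/25
pivot: x2 in, x1 out → z = 122
No improving column remains; optimal.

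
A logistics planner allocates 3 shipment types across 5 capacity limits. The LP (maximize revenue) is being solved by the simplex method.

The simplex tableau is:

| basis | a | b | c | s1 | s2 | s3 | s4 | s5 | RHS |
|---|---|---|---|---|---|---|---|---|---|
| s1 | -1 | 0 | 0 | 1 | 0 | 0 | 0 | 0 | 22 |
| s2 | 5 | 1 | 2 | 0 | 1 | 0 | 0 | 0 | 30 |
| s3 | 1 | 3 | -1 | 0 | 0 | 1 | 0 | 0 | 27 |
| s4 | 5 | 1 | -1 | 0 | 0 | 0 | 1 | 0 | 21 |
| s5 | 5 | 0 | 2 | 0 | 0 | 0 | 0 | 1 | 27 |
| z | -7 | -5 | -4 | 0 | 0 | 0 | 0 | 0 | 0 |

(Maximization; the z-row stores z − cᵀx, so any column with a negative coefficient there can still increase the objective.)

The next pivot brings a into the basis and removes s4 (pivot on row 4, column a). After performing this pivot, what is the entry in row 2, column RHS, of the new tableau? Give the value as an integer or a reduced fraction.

Pivot element is row 4, column a: 5.
Normalize row 4: new (row 4, RHS) = 21/5 = 21/5.
row 2 ← row 2 − 5·(new row 4): 30 − 5·(21/5) = 9.

9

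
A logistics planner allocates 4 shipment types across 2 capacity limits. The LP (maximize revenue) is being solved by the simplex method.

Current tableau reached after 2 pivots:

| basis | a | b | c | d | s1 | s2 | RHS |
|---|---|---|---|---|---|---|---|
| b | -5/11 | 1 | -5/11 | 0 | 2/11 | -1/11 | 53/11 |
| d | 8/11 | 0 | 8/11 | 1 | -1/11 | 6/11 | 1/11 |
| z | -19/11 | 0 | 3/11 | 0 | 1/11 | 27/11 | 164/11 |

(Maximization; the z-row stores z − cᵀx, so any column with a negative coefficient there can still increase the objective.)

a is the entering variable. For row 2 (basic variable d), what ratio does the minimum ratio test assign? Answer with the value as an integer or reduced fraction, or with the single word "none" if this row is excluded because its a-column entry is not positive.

1/8

Ratio = RHS / (a entry) = (1/11) / (8/11) = 1/8.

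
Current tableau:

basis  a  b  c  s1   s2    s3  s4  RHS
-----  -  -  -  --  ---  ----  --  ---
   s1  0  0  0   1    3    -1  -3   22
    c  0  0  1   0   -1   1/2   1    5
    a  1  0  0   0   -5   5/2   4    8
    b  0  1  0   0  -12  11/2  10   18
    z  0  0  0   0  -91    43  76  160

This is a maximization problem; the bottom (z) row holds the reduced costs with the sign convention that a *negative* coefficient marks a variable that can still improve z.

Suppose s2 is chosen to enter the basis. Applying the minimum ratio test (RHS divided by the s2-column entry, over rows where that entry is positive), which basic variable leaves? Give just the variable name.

Ratios: row 1 (s1): 22/3 = 22/3; row 2 (c): entry -1 ≤ 0, skip; row 3 (a): entry -5 ≤ 0, skip; row 4 (b): entry -12 ≤ 0, skip.
Minimum ratio 22/3 is in the s1 row, so s1 leaves.

s1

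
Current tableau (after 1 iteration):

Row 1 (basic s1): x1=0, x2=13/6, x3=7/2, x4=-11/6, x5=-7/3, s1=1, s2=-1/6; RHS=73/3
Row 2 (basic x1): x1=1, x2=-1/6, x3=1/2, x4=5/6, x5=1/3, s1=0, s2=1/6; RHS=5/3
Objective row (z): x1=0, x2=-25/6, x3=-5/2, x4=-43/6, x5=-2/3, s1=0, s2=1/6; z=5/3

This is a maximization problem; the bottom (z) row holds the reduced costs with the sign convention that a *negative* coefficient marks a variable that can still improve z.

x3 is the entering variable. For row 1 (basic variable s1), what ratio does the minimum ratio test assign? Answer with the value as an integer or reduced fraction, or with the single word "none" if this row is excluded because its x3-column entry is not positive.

Ratio = RHS / (x3 entry) = (73/3) / (7/2) = 146/21.

146/21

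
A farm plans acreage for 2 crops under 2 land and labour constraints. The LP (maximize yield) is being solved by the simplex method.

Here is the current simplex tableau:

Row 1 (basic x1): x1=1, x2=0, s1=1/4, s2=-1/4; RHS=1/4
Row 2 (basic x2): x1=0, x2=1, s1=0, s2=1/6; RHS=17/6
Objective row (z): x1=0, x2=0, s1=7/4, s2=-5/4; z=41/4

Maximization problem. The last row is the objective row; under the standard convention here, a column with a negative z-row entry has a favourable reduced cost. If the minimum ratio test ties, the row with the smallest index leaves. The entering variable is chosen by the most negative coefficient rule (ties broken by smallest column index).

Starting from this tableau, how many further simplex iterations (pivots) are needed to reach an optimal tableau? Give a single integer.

pivot: s2 in, x2 out → z = 63/2
No improving column remains; optimal.

1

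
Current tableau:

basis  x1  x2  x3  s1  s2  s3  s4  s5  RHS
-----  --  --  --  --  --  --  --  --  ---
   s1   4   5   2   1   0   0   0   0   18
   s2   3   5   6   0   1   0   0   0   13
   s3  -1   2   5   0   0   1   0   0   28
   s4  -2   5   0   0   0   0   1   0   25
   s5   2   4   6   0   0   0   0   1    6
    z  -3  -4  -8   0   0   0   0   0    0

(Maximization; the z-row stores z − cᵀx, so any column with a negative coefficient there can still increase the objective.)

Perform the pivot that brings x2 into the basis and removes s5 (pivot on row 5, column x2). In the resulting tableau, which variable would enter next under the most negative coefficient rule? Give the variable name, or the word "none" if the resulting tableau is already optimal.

x3

Pivot element 4. New z-row = old z-row − (-4)·(row 5/4).
Updated z-row coefficients: x1: -1, x2: 0, x3: -2, s1: 0, s2: 0, s3: 0, s4: 0, s5: 1.
The most negative is -2 in column x3, so x3 would enter next.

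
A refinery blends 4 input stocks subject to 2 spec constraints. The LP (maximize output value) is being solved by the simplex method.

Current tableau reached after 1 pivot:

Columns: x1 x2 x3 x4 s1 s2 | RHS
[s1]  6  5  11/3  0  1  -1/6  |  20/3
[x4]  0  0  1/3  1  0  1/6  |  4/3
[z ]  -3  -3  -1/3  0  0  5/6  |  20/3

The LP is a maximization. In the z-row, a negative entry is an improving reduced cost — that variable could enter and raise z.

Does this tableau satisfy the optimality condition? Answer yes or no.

no

Column x1 has objective-row coefficient -3, which is negative; an improving pivot exists, so not yet optimal.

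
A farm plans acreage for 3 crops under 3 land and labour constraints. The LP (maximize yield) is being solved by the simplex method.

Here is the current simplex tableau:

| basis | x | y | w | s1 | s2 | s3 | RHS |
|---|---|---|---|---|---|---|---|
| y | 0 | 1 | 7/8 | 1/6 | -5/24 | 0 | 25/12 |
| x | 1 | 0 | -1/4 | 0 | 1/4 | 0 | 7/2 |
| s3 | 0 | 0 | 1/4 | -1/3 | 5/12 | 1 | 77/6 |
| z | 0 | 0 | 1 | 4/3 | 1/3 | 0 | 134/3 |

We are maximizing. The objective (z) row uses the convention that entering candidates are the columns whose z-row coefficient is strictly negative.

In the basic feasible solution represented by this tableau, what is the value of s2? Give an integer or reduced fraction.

0

s2 is nonbasic (not in the basis column), so its value in the current BFS is 0.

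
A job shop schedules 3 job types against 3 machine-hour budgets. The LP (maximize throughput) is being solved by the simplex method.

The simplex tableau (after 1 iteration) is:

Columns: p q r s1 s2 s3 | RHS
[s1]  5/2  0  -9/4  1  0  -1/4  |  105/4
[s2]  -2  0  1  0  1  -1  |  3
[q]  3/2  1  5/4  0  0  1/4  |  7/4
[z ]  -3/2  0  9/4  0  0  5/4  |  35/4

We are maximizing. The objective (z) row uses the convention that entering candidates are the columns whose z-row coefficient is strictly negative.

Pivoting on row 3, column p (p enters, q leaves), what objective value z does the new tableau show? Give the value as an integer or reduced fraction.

21/2

Minimum ratio for p: (7/4)/(3/2) = 7/6.
z changes by −(z-row coeff of p)·ratio = −(-3/2)·(7/6) = 7/4.
New z = 35/4 + (7/4) = 21/2.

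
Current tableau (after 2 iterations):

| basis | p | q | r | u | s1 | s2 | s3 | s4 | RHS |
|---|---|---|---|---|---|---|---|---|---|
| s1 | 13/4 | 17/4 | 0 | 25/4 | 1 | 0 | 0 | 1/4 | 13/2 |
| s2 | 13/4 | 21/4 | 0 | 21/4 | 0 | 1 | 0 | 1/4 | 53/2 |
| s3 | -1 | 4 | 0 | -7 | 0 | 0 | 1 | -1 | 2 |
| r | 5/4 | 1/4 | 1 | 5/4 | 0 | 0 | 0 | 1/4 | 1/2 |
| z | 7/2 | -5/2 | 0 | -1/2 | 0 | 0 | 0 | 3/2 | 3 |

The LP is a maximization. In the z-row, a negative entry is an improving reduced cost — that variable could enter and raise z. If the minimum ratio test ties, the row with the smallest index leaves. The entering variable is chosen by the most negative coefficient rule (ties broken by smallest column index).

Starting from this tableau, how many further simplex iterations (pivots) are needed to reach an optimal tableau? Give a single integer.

pivot: q in, s3 out → z = 17/4
pivot: u in, r out → z = 16/3
No improving column remains; optimal.

2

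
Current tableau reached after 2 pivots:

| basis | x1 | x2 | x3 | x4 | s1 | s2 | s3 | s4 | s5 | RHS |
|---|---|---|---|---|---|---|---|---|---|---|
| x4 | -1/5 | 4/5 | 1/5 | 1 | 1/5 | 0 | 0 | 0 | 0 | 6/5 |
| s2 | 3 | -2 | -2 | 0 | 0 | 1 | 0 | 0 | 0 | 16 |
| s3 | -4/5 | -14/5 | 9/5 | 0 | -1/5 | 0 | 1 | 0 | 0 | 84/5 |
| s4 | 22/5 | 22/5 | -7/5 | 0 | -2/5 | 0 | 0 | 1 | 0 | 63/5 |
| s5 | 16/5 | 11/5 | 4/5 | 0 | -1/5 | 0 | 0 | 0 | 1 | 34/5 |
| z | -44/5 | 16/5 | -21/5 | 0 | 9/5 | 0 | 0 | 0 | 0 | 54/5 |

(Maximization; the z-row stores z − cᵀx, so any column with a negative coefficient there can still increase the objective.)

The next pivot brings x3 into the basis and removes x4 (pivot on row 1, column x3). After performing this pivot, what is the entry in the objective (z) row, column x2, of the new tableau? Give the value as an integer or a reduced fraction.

20

Pivot element is row 1, column x3: 1/5.
Normalize row 1: new (row 1, x2) = (4/5)/(1/5) = 4.
z-row ← z-row − (-21/5)·(new row 1): 16/5 − (-21/5)·4 = 20.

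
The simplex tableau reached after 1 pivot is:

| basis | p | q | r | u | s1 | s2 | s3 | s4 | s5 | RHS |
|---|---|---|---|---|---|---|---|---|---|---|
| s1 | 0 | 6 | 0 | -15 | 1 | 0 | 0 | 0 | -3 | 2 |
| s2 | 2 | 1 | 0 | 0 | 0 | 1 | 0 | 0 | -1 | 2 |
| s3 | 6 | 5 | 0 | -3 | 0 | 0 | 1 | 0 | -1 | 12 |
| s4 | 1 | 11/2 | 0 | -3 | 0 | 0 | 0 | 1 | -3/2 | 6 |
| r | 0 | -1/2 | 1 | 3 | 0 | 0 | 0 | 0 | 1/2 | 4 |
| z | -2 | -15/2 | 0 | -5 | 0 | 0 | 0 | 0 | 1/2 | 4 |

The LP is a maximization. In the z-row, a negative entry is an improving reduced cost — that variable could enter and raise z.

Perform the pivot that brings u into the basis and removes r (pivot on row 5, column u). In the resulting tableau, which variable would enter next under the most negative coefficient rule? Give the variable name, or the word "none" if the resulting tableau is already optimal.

Pivot element 3. New z-row = old z-row − (-5)·(row 5/3).
Updated z-row coefficients: p: -2, q: -25/3, r: 5/3, u: 0, s1: 0, s2: 0, s3: 0, s4: 0, s5: 4/3.
The most negative is -25/3 in column q, so q would enter next.

q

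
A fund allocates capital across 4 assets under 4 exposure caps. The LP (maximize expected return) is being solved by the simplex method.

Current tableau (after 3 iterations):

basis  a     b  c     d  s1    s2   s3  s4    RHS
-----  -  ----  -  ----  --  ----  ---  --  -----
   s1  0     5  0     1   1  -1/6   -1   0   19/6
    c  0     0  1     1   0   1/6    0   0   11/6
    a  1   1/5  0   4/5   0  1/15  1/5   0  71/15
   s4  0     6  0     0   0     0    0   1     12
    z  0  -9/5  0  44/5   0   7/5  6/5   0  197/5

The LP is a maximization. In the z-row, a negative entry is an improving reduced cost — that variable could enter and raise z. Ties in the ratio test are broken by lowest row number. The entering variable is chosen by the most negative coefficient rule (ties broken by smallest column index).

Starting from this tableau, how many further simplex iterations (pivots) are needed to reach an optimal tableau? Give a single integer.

1

pivot: b in, s1 out → z = 2027/50
No improving column remains; optimal.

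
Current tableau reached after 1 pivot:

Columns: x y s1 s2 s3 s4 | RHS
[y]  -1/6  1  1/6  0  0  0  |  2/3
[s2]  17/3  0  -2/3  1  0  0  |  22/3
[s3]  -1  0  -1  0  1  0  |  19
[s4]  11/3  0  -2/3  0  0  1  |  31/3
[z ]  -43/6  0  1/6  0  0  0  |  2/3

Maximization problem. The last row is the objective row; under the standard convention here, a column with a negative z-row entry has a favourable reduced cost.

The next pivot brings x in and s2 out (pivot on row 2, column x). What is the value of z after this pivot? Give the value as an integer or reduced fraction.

169/17

Minimum ratio for x: (22/3)/(17/3) = 22/17.
z changes by −(z-row coeff of x)·ratio = −(-43/6)·(22/17) = 473/51.
New z = 2/3 + (473/51) = 169/17.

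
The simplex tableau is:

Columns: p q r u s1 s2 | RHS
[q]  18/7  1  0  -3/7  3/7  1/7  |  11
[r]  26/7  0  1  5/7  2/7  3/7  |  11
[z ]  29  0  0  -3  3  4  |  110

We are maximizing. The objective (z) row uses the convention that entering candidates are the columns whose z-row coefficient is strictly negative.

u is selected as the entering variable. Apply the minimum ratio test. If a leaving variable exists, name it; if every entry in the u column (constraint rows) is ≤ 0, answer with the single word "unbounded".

r

Ratios: row 1 (q): entry -3/7 ≤ 0, skip; row 2 (r): 11/(5/7) = 77/5.
Minimum ratio is in the r row, so r leaves.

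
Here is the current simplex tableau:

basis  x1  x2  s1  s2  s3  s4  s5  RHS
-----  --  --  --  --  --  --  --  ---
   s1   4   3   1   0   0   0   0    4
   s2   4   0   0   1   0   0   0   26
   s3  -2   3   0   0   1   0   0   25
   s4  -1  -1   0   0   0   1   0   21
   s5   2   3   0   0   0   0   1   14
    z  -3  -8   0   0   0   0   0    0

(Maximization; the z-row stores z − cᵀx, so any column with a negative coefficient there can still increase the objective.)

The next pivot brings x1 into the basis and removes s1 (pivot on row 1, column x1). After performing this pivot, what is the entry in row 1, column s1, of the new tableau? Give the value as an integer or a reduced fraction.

Pivot element is row 1, column x1: 4.
Normalize row 1: new (row 1, s1) = 1/4 = 1/4.
Row 1 is the pivot row, so the entry is 1/4.

1/4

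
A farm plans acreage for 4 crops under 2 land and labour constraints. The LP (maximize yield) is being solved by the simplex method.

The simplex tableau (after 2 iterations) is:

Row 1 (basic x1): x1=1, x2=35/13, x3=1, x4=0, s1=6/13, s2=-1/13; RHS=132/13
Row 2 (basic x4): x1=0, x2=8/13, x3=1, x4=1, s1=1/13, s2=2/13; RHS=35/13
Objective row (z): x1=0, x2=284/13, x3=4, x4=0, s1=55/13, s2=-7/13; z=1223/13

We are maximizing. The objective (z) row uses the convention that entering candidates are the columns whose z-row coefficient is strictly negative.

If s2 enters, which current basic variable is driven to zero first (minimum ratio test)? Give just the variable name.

Ratios: row 1 (x1): entry -1/13 ≤ 0, skip; row 2 (x4): (35/13)/(2/13) = 35/2.
Minimum ratio 35/2 is in the x4 row, so x4 leaves.

x4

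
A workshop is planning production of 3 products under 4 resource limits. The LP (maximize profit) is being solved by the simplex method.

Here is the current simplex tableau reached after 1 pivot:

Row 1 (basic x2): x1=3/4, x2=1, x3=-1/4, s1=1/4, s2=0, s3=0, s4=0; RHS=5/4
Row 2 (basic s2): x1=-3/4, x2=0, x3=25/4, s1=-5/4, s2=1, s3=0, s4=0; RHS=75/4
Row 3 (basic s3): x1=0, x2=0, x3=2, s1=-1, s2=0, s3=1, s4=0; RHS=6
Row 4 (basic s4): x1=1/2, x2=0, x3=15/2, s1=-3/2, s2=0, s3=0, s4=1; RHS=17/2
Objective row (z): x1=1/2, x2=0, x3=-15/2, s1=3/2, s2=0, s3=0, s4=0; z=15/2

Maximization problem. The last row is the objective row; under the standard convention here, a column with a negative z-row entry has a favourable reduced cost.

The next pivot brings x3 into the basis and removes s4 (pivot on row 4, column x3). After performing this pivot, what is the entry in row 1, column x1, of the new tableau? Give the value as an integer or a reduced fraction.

Pivot element is row 4, column x3: 15/2.
Normalize row 4: new (row 4, x1) = (1/2)/(15/2) = 1/15.
row 1 ← row 1 − (-1/4)·(new row 4): 3/4 − (-1/4)·(1/15) = 23/30.

23/30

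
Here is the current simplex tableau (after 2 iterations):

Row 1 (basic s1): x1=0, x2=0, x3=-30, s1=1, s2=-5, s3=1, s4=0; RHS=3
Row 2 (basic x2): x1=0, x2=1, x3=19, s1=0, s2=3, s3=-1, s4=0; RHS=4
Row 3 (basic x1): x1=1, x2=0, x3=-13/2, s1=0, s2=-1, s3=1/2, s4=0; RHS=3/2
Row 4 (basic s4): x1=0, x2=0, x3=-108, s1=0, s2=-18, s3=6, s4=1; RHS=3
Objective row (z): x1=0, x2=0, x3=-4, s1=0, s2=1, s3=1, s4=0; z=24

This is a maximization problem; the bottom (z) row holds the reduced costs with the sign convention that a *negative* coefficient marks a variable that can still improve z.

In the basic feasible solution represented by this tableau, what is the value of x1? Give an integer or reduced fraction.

x1 is basic (row 3); its value is the RHS of that row: 3/2.

3/2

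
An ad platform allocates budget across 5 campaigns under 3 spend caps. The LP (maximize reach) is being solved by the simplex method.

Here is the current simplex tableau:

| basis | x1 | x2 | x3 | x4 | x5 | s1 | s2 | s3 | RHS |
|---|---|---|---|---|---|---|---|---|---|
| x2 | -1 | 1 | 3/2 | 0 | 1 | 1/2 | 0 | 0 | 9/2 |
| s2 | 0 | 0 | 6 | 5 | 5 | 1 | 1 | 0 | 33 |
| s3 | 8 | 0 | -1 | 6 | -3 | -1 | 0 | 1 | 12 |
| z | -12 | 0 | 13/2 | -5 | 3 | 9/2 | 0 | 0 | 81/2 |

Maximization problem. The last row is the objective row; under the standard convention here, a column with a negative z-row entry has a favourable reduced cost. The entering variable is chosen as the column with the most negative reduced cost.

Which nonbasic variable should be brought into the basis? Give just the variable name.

x1

Objective-row coefficients: x1: -12, x2: 0, x3: 13/2, x4: -5, x5: 3, s1: 9/2, s2: 0, s3: 0.
The most negative is -12 in column x1, so x1 enters.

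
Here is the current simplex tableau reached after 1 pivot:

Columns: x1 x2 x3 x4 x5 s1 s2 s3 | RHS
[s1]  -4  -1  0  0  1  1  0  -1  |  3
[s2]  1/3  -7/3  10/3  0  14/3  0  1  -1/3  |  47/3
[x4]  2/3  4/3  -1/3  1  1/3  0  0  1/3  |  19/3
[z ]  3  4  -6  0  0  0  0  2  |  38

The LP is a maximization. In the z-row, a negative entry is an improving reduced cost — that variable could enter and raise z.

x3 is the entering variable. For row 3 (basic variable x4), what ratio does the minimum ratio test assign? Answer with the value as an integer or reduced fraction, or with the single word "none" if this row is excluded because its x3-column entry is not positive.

The x3 entry in row 3 is -1/3 ≤ 0, so this row gives no ratio.

none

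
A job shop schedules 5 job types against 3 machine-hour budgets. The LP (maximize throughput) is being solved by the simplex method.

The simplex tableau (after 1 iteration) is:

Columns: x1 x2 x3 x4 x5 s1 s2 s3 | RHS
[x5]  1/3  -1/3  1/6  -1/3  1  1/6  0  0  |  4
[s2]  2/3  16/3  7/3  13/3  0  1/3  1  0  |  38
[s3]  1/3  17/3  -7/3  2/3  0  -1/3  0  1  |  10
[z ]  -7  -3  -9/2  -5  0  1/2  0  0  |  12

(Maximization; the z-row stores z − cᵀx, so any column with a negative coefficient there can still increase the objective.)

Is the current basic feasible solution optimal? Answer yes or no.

no

Column x1 has objective-row coefficient -7, which is negative; an improving pivot exists, so not yet optimal.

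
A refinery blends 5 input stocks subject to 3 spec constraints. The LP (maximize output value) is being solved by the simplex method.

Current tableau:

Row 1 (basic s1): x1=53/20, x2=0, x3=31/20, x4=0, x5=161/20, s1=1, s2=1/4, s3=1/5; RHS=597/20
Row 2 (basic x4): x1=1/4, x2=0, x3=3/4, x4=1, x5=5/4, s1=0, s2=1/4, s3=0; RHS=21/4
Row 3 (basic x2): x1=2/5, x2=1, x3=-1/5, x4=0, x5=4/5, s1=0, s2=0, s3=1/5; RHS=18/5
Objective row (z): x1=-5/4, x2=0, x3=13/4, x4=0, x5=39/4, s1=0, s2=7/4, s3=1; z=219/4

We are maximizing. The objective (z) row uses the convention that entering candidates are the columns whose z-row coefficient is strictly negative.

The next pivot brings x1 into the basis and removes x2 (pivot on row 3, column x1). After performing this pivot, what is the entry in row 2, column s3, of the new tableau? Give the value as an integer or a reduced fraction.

Pivot element is row 3, column x1: 2/5.
Normalize row 3: new (row 3, s3) = (1/5)/(2/5) = 1/2.
row 2 ← row 2 − (1/4)·(new row 3): 0 − (1/4)·(1/2) = -1/8.

-1/8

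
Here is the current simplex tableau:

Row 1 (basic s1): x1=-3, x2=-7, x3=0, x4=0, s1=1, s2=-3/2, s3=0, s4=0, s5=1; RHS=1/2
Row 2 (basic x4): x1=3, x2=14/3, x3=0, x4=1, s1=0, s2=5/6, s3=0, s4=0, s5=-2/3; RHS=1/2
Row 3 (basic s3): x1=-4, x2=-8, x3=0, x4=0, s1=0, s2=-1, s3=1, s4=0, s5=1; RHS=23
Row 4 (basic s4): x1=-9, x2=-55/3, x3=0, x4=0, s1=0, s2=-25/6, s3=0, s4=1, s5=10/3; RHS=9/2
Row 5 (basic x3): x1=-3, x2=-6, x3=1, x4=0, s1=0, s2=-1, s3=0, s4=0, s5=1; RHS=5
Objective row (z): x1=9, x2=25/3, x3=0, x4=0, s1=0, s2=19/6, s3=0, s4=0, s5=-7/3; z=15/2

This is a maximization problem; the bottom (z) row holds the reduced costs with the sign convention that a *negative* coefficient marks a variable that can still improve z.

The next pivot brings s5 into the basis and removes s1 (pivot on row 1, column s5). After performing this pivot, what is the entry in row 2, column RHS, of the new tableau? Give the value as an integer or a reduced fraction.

Pivot element is row 1, column s5: 1.
Normalize row 1: new (row 1, RHS) = (1/2)/1 = 1/2.
row 2 ← row 2 − (-2/3)·(new row 1): 1/2 − (-2/3)·(1/2) = 5/6.

5/6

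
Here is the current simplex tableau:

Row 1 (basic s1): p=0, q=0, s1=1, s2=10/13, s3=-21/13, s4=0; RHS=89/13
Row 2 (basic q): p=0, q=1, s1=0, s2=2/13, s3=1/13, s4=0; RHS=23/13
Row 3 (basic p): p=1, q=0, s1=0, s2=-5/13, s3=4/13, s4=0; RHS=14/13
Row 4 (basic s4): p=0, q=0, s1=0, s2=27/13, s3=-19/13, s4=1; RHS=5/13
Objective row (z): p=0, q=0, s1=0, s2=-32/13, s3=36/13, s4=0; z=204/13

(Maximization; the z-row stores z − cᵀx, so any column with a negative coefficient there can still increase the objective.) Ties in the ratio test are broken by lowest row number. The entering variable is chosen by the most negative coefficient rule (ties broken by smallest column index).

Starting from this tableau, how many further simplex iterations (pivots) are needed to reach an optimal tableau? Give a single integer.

pivot: s2 in, s4 out → z = 436/27
No improving column remains; optimal.

1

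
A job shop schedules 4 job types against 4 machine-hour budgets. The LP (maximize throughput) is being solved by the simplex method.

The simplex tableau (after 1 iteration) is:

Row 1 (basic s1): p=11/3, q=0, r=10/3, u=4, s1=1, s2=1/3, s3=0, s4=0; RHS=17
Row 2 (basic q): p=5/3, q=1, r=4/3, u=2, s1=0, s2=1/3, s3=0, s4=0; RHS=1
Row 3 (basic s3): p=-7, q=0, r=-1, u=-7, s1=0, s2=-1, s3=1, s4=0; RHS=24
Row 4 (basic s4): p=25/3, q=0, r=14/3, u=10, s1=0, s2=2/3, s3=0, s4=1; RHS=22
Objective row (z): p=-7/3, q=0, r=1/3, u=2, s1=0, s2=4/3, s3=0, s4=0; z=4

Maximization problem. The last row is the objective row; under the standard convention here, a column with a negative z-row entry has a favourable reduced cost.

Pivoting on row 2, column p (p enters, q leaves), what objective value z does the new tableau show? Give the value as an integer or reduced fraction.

27/5

Minimum ratio for p: 1/(5/3) = 3/5.
z changes by −(z-row coeff of p)·ratio = −(-7/3)·(3/5) = 7/5.
New z = 4 + (7/5) = 27/5.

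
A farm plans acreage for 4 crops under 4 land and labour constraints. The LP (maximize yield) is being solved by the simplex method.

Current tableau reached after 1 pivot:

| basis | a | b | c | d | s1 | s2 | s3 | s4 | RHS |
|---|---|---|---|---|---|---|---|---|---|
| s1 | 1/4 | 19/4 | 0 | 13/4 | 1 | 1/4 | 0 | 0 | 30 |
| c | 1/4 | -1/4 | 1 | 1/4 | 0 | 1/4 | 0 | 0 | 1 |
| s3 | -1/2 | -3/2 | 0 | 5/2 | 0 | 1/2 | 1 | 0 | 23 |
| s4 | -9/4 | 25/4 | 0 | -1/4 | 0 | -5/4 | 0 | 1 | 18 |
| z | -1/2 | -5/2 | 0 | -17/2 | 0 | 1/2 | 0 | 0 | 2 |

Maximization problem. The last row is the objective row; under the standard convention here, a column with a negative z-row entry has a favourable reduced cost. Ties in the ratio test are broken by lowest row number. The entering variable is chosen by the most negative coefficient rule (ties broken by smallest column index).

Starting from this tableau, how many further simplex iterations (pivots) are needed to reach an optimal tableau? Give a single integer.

2

pivot: d in, c out → z = 36
pivot: b in, s1 out → z = 475/8
No improving column remains; optimal.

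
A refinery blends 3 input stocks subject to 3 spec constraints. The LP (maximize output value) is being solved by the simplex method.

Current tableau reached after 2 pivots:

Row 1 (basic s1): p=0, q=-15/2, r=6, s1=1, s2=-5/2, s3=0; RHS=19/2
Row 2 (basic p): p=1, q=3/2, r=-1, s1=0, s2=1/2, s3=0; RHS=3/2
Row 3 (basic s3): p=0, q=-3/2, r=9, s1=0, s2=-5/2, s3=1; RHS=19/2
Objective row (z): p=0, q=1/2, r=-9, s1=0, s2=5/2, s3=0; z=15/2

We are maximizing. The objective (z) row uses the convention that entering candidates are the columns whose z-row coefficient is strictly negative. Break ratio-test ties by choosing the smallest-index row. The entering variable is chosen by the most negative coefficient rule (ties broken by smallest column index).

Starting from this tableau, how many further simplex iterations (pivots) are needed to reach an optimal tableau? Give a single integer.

2

pivot: r in, s3 out → z = 17
pivot: q in, p out → z = 227/12
No improving column remains; optimal.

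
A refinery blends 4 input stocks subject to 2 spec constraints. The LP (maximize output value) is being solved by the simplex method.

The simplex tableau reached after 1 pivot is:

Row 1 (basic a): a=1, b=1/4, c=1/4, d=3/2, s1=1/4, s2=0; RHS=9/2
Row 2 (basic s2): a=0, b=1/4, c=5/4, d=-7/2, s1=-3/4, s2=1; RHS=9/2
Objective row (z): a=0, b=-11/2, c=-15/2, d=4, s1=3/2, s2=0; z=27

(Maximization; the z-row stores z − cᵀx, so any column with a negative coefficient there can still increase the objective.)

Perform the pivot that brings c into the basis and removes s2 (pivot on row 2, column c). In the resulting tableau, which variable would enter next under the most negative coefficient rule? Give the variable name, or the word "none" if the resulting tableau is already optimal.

Pivot element 5/4. New z-row = old z-row − (-15/2)·(row 2/(5/4)).
Updated z-row coefficients: a: 0, b: -4, c: 0, d: -17, s1: -3, s2: 6.
The most negative is -17 in column d, so d would enter next.

d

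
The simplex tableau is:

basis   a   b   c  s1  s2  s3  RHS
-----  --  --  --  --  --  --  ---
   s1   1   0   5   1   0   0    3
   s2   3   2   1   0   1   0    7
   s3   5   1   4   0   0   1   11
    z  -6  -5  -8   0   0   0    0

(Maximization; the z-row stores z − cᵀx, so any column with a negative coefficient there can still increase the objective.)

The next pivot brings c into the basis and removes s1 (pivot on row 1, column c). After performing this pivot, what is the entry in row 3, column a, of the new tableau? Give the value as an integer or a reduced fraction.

21/5

Pivot element is row 1, column c: 5.
Normalize row 1: new (row 1, a) = 1/5 = 1/5.
row 3 ← row 3 − 4·(new row 1): 5 − 4·(1/5) = 21/5.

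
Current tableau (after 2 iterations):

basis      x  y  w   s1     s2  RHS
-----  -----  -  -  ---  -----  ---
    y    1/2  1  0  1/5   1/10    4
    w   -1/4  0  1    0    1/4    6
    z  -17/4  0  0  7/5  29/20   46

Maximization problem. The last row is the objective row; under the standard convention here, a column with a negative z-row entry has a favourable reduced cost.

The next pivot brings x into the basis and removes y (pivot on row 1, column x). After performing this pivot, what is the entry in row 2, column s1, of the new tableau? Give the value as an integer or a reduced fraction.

Pivot element is row 1, column x: 1/2.
Normalize row 1: new (row 1, s1) = (1/5)/(1/2) = 2/5.
row 2 ← row 2 − (-1/4)·(new row 1): 0 − (-1/4)·(2/5) = 1/10.

1/10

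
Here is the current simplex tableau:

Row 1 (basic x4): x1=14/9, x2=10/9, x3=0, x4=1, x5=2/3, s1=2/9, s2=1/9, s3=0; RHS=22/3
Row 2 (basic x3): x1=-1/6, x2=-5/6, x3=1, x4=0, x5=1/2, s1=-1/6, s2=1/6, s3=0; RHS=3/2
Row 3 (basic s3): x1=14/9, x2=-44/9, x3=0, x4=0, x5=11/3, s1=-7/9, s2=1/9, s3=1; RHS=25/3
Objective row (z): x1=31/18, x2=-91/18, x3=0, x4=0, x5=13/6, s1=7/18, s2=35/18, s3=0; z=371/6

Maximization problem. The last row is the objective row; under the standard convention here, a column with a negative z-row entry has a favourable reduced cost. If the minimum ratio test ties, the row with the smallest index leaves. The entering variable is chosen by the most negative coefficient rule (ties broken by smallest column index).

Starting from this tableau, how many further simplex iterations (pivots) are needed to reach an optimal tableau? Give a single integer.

1

pivot: x2 in, x4 out → z = 476/5
No improving column remains; optimal.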